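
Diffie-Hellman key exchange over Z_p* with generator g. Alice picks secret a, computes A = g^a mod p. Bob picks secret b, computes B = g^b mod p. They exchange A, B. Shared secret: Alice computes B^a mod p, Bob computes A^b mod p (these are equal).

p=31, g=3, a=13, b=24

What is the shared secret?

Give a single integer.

A = 3^13 mod 31  (bits of 13 = 1101)
  bit 0 = 1: r = r^2 * 3 mod 31 = 1^2 * 3 = 1*3 = 3
  bit 1 = 1: r = r^2 * 3 mod 31 = 3^2 * 3 = 9*3 = 27
  bit 2 = 0: r = r^2 mod 31 = 27^2 = 16
  bit 3 = 1: r = r^2 * 3 mod 31 = 16^2 * 3 = 8*3 = 24
  -> A = 24
B = 3^24 mod 31  (bits of 24 = 11000)
  bit 0 = 1: r = r^2 * 3 mod 31 = 1^2 * 3 = 1*3 = 3
  bit 1 = 1: r = r^2 * 3 mod 31 = 3^2 * 3 = 9*3 = 27
  bit 2 = 0: r = r^2 mod 31 = 27^2 = 16
  bit 3 = 0: r = r^2 mod 31 = 16^2 = 8
  bit 4 = 0: r = r^2 mod 31 = 8^2 = 2
  -> B = 2
s = B^a = 2^13 mod 31  (bits of 13 = 1101)
  bit 0 = 1: r = r^2 * 2 mod 31 = 1^2 * 2 = 1*2 = 2
  bit 1 = 1: r = r^2 * 2 mod 31 = 2^2 * 2 = 4*2 = 8
  bit 2 = 0: r = r^2 mod 31 = 8^2 = 2
  bit 3 = 1: r = r^2 * 2 mod 31 = 2^2 * 2 = 4*2 = 8
  -> s = B^a = 8

Answer: 8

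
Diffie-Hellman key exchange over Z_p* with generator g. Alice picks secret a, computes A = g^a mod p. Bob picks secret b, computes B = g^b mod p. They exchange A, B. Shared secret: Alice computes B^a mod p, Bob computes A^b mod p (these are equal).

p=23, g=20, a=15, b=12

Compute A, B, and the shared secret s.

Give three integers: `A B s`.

Answer: 11 3 12

Derivation:
A = 20^15 mod 23  (bits of 15 = 1111)
  bit 0 = 1: r = r^2 * 20 mod 23 = 1^2 * 20 = 1*20 = 20
  bit 1 = 1: r = r^2 * 20 mod 23 = 20^2 * 20 = 9*20 = 19
  bit 2 = 1: r = r^2 * 20 mod 23 = 19^2 * 20 = 16*20 = 21
  bit 3 = 1: r = r^2 * 20 mod 23 = 21^2 * 20 = 4*20 = 11
  -> A = 11
B = 20^12 mod 23  (bits of 12 = 1100)
  bit 0 = 1: r = r^2 * 20 mod 23 = 1^2 * 20 = 1*20 = 20
  bit 1 = 1: r = r^2 * 20 mod 23 = 20^2 * 20 = 9*20 = 19
  bit 2 = 0: r = r^2 mod 23 = 19^2 = 16
  bit 3 = 0: r = r^2 mod 23 = 16^2 = 3
  -> B = 3
s = B^a = 3^15 mod 23  (bits of 15 = 1111)
  bit 0 = 1: r = r^2 * 3 mod 23 = 1^2 * 3 = 1*3 = 3
  bit 1 = 1: r = r^2 * 3 mod 23 = 3^2 * 3 = 9*3 = 4
  bit 2 = 1: r = r^2 * 3 mod 23 = 4^2 * 3 = 16*3 = 2
  bit 3 = 1: r = r^2 * 3 mod 23 = 2^2 * 3 = 4*3 = 12
  -> s = B^a = 12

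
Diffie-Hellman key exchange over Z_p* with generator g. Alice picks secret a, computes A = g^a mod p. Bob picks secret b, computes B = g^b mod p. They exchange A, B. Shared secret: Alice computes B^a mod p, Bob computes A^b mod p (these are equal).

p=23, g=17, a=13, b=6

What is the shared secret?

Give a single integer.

A = 17^13 mod 23  (bits of 13 = 1101)
  bit 0 = 1: r = r^2 * 17 mod 23 = 1^2 * 17 = 1*17 = 17
  bit 1 = 1: r = r^2 * 17 mod 23 = 17^2 * 17 = 13*17 = 14
  bit 2 = 0: r = r^2 mod 23 = 14^2 = 12
  bit 3 = 1: r = r^2 * 17 mod 23 = 12^2 * 17 = 6*17 = 10
  -> A = 10
B = 17^6 mod 23  (bits of 6 = 110)
  bit 0 = 1: r = r^2 * 17 mod 23 = 1^2 * 17 = 1*17 = 17
  bit 1 = 1: r = r^2 * 17 mod 23 = 17^2 * 17 = 13*17 = 14
  bit 2 = 0: r = r^2 mod 23 = 14^2 = 12
  -> B = 12
s = B^a = 12^13 mod 23  (bits of 13 = 1101)
  bit 0 = 1: r = r^2 * 12 mod 23 = 1^2 * 12 = 1*12 = 12
  bit 1 = 1: r = r^2 * 12 mod 23 = 12^2 * 12 = 6*12 = 3
  bit 2 = 0: r = r^2 mod 23 = 3^2 = 9
  bit 3 = 1: r = r^2 * 12 mod 23 = 9^2 * 12 = 12*12 = 6
  -> s = B^a = 6

Answer: 6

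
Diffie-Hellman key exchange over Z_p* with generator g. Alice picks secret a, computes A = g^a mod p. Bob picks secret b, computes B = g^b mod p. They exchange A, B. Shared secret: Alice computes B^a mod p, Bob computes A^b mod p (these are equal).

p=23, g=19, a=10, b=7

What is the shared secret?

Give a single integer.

A = 19^10 mod 23  (bits of 10 = 1010)
  bit 0 = 1: r = r^2 * 19 mod 23 = 1^2 * 19 = 1*19 = 19
  bit 1 = 0: r = r^2 mod 23 = 19^2 = 16
  bit 2 = 1: r = r^2 * 19 mod 23 = 16^2 * 19 = 3*19 = 11
  bit 3 = 0: r = r^2 mod 23 = 11^2 = 6
  -> A = 6
B = 19^7 mod 23  (bits of 7 = 111)
  bit 0 = 1: r = r^2 * 19 mod 23 = 1^2 * 19 = 1*19 = 19
  bit 1 = 1: r = r^2 * 19 mod 23 = 19^2 * 19 = 16*19 = 5
  bit 2 = 1: r = r^2 * 19 mod 23 = 5^2 * 19 = 2*19 = 15
  -> B = 15
s = B^a = 15^10 mod 23  (bits of 10 = 1010)
  bit 0 = 1: r = r^2 * 15 mod 23 = 1^2 * 15 = 1*15 = 15
  bit 1 = 0: r = r^2 mod 23 = 15^2 = 18
  bit 2 = 1: r = r^2 * 15 mod 23 = 18^2 * 15 = 2*15 = 7
  bit 3 = 0: r = r^2 mod 23 = 7^2 = 3
  -> s = B^a = 3

Answer: 3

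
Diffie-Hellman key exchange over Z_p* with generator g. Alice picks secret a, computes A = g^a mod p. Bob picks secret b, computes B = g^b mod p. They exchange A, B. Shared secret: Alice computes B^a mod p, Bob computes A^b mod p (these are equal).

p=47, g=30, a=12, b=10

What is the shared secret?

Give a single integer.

A = 30^12 mod 47  (bits of 12 = 1100)
  bit 0 = 1: r = r^2 * 30 mod 47 = 1^2 * 30 = 1*30 = 30
  bit 1 = 1: r = r^2 * 30 mod 47 = 30^2 * 30 = 7*30 = 22
  bit 2 = 0: r = r^2 mod 47 = 22^2 = 14
  bit 3 = 0: r = r^2 mod 47 = 14^2 = 8
  -> A = 8
B = 30^10 mod 47  (bits of 10 = 1010)
  bit 0 = 1: r = r^2 * 30 mod 47 = 1^2 * 30 = 1*30 = 30
  bit 1 = 0: r = r^2 mod 47 = 30^2 = 7
  bit 2 = 1: r = r^2 * 30 mod 47 = 7^2 * 30 = 2*30 = 13
  bit 3 = 0: r = r^2 mod 47 = 13^2 = 28
  -> B = 28
s = B^a = 28^12 mod 47  (bits of 12 = 1100)
  bit 0 = 1: r = r^2 * 28 mod 47 = 1^2 * 28 = 1*28 = 28
  bit 1 = 1: r = r^2 * 28 mod 47 = 28^2 * 28 = 32*28 = 3
  bit 2 = 0: r = r^2 mod 47 = 3^2 = 9
  bit 3 = 0: r = r^2 mod 47 = 9^2 = 34
  -> s = B^a = 34

Answer: 34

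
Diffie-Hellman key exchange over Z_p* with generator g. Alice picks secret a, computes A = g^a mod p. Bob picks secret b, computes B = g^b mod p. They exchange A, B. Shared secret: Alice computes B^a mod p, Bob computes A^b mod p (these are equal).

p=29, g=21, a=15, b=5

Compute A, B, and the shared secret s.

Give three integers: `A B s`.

A = 21^15 mod 29  (bits of 15 = 1111)
  bit 0 = 1: r = r^2 * 21 mod 29 = 1^2 * 21 = 1*21 = 21
  bit 1 = 1: r = r^2 * 21 mod 29 = 21^2 * 21 = 6*21 = 10
  bit 2 = 1: r = r^2 * 21 mod 29 = 10^2 * 21 = 13*21 = 12
  bit 3 = 1: r = r^2 * 21 mod 29 = 12^2 * 21 = 28*21 = 8
  -> A = 8
B = 21^5 mod 29  (bits of 5 = 101)
  bit 0 = 1: r = r^2 * 21 mod 29 = 1^2 * 21 = 1*21 = 21
  bit 1 = 0: r = r^2 mod 29 = 21^2 = 6
  bit 2 = 1: r = r^2 * 21 mod 29 = 6^2 * 21 = 7*21 = 2
  -> B = 2
s = B^a = 2^15 mod 29  (bits of 15 = 1111)
  bit 0 = 1: r = r^2 * 2 mod 29 = 1^2 * 2 = 1*2 = 2
  bit 1 = 1: r = r^2 * 2 mod 29 = 2^2 * 2 = 4*2 = 8
  bit 2 = 1: r = r^2 * 2 mod 29 = 8^2 * 2 = 6*2 = 12
  bit 3 = 1: r = r^2 * 2 mod 29 = 12^2 * 2 = 28*2 = 27
  -> s = B^a = 27

Answer: 8 2 27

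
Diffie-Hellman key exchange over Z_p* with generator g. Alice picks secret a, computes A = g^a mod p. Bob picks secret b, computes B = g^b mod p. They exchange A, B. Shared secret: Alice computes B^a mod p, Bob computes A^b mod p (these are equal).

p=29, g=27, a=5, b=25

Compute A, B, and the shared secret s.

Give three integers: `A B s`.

Answer: 26 18 15

Derivation:
A = 27^5 mod 29  (bits of 5 = 101)
  bit 0 = 1: r = r^2 * 27 mod 29 = 1^2 * 27 = 1*27 = 27
  bit 1 = 0: r = r^2 mod 29 = 27^2 = 4
  bit 2 = 1: r = r^2 * 27 mod 29 = 4^2 * 27 = 16*27 = 26
  -> A = 26
B = 27^25 mod 29  (bits of 25 = 11001)
  bit 0 = 1: r = r^2 * 27 mod 29 = 1^2 * 27 = 1*27 = 27
  bit 1 = 1: r = r^2 * 27 mod 29 = 27^2 * 27 = 4*27 = 21
  bit 2 = 0: r = r^2 mod 29 = 21^2 = 6
  bit 3 = 0: r = r^2 mod 29 = 6^2 = 7
  bit 4 = 1: r = r^2 * 27 mod 29 = 7^2 * 27 = 20*27 = 18
  -> B = 18
s = B^a = 18^5 mod 29  (bits of 5 = 101)
  bit 0 = 1: r = r^2 * 18 mod 29 = 1^2 * 18 = 1*18 = 18
  bit 1 = 0: r = r^2 mod 29 = 18^2 = 5
  bit 2 = 1: r = r^2 * 18 mod 29 = 5^2 * 18 = 25*18 = 15
  -> s = B^a = 15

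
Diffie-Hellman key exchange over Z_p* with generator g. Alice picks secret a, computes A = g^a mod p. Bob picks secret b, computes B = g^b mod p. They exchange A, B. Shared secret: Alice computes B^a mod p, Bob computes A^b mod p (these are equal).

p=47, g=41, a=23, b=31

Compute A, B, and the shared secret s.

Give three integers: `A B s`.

A = 41^23 mod 47  (bits of 23 = 10111)
  bit 0 = 1: r = r^2 * 41 mod 47 = 1^2 * 41 = 1*41 = 41
  bit 1 = 0: r = r^2 mod 47 = 41^2 = 36
  bit 2 = 1: r = r^2 * 41 mod 47 = 36^2 * 41 = 27*41 = 26
  bit 3 = 1: r = r^2 * 41 mod 47 = 26^2 * 41 = 18*41 = 33
  bit 4 = 1: r = r^2 * 41 mod 47 = 33^2 * 41 = 8*41 = 46
  -> A = 46
B = 41^31 mod 47  (bits of 31 = 11111)
  bit 0 = 1: r = r^2 * 41 mod 47 = 1^2 * 41 = 1*41 = 41
  bit 1 = 1: r = r^2 * 41 mod 47 = 41^2 * 41 = 36*41 = 19
  bit 2 = 1: r = r^2 * 41 mod 47 = 19^2 * 41 = 32*41 = 43
  bit 3 = 1: r = r^2 * 41 mod 47 = 43^2 * 41 = 16*41 = 45
  bit 4 = 1: r = r^2 * 41 mod 47 = 45^2 * 41 = 4*41 = 23
  -> B = 23
s = B^a = 23^23 mod 47  (bits of 23 = 10111)
  bit 0 = 1: r = r^2 * 23 mod 47 = 1^2 * 23 = 1*23 = 23
  bit 1 = 0: r = r^2 mod 47 = 23^2 = 12
  bit 2 = 1: r = r^2 * 23 mod 47 = 12^2 * 23 = 3*23 = 22
  bit 3 = 1: r = r^2 * 23 mod 47 = 22^2 * 23 = 14*23 = 40
  bit 4 = 1: r = r^2 * 23 mod 47 = 40^2 * 23 = 2*23 = 46
  -> s = B^a = 46

Answer: 46 23 46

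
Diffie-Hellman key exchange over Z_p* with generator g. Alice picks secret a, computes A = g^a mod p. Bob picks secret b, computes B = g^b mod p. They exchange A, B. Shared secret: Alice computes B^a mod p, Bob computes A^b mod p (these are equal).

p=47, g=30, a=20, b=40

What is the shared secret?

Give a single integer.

A = 30^20 mod 47  (bits of 20 = 10100)
  bit 0 = 1: r = r^2 * 30 mod 47 = 1^2 * 30 = 1*30 = 30
  bit 1 = 0: r = r^2 mod 47 = 30^2 = 7
  bit 2 = 1: r = r^2 * 30 mod 47 = 7^2 * 30 = 2*30 = 13
  bit 3 = 0: r = r^2 mod 47 = 13^2 = 28
  bit 4 = 0: r = r^2 mod 47 = 28^2 = 32
  -> A = 32
B = 30^40 mod 47  (bits of 40 = 101000)
  bit 0 = 1: r = r^2 * 30 mod 47 = 1^2 * 30 = 1*30 = 30
  bit 1 = 0: r = r^2 mod 47 = 30^2 = 7
  bit 2 = 1: r = r^2 * 30 mod 47 = 7^2 * 30 = 2*30 = 13
  bit 3 = 0: r = r^2 mod 47 = 13^2 = 28
  bit 4 = 0: r = r^2 mod 47 = 28^2 = 32
  bit 5 = 0: r = r^2 mod 47 = 32^2 = 37
  -> B = 37
s = B^a = 37^20 mod 47  (bits of 20 = 10100)
  bit 0 = 1: r = r^2 * 37 mod 47 = 1^2 * 37 = 1*37 = 37
  bit 1 = 0: r = r^2 mod 47 = 37^2 = 6
  bit 2 = 1: r = r^2 * 37 mod 47 = 6^2 * 37 = 36*37 = 16
  bit 3 = 0: r = r^2 mod 47 = 16^2 = 21
  bit 4 = 0: r = r^2 mod 47 = 21^2 = 18
  -> s = B^a = 18

Answer: 18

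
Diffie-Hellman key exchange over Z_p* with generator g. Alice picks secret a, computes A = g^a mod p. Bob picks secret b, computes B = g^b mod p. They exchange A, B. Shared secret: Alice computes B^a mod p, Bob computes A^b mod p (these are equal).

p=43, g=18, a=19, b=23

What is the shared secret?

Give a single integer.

Answer: 33

Derivation:
A = 18^19 mod 43  (bits of 19 = 10011)
  bit 0 = 1: r = r^2 * 18 mod 43 = 1^2 * 18 = 1*18 = 18
  bit 1 = 0: r = r^2 mod 43 = 18^2 = 23
  bit 2 = 0: r = r^2 mod 43 = 23^2 = 13
  bit 3 = 1: r = r^2 * 18 mod 43 = 13^2 * 18 = 40*18 = 32
  bit 4 = 1: r = r^2 * 18 mod 43 = 32^2 * 18 = 35*18 = 28
  -> A = 28
B = 18^23 mod 43  (bits of 23 = 10111)
  bit 0 = 1: r = r^2 * 18 mod 43 = 1^2 * 18 = 1*18 = 18
  bit 1 = 0: r = r^2 mod 43 = 18^2 = 23
  bit 2 = 1: r = r^2 * 18 mod 43 = 23^2 * 18 = 13*18 = 19
  bit 3 = 1: r = r^2 * 18 mod 43 = 19^2 * 18 = 17*18 = 5
  bit 4 = 1: r = r^2 * 18 mod 43 = 5^2 * 18 = 25*18 = 20
  -> B = 20
s = B^a = 20^19 mod 43  (bits of 19 = 10011)
  bit 0 = 1: r = r^2 * 20 mod 43 = 1^2 * 20 = 1*20 = 20
  bit 1 = 0: r = r^2 mod 43 = 20^2 = 13
  bit 2 = 0: r = r^2 mod 43 = 13^2 = 40
  bit 3 = 1: r = r^2 * 20 mod 43 = 40^2 * 20 = 9*20 = 8
  bit 4 = 1: r = r^2 * 20 mod 43 = 8^2 * 20 = 21*20 = 33
  -> s = B^a = 33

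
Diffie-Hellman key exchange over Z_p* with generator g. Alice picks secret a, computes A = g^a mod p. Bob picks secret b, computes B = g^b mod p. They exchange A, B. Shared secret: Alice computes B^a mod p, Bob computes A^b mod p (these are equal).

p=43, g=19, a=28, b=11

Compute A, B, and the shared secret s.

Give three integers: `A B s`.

A = 19^28 mod 43  (bits of 28 = 11100)
  bit 0 = 1: r = r^2 * 19 mod 43 = 1^2 * 19 = 1*19 = 19
  bit 1 = 1: r = r^2 * 19 mod 43 = 19^2 * 19 = 17*19 = 22
  bit 2 = 1: r = r^2 * 19 mod 43 = 22^2 * 19 = 11*19 = 37
  bit 3 = 0: r = r^2 mod 43 = 37^2 = 36
  bit 4 = 0: r = r^2 mod 43 = 36^2 = 6
  -> A = 6
B = 19^11 mod 43  (bits of 11 = 1011)
  bit 0 = 1: r = r^2 * 19 mod 43 = 1^2 * 19 = 1*19 = 19
  bit 1 = 0: r = r^2 mod 43 = 19^2 = 17
  bit 2 = 1: r = r^2 * 19 mod 43 = 17^2 * 19 = 31*19 = 30
  bit 3 = 1: r = r^2 * 19 mod 43 = 30^2 * 19 = 40*19 = 29
  -> B = 29
s = B^a = 29^28 mod 43  (bits of 28 = 11100)
  bit 0 = 1: r = r^2 * 29 mod 43 = 1^2 * 29 = 1*29 = 29
  bit 1 = 1: r = r^2 * 29 mod 43 = 29^2 * 29 = 24*29 = 8
  bit 2 = 1: r = r^2 * 29 mod 43 = 8^2 * 29 = 21*29 = 7
  bit 3 = 0: r = r^2 mod 43 = 7^2 = 6
  bit 4 = 0: r = r^2 mod 43 = 6^2 = 36
  -> s = B^a = 36

Answer: 6 29 36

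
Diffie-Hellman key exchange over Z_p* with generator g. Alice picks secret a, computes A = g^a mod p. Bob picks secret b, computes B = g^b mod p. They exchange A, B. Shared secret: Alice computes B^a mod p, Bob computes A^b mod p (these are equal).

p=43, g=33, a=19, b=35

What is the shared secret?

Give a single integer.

A = 33^19 mod 43  (bits of 19 = 10011)
  bit 0 = 1: r = r^2 * 33 mod 43 = 1^2 * 33 = 1*33 = 33
  bit 1 = 0: r = r^2 mod 43 = 33^2 = 14
  bit 2 = 0: r = r^2 mod 43 = 14^2 = 24
  bit 3 = 1: r = r^2 * 33 mod 43 = 24^2 * 33 = 17*33 = 2
  bit 4 = 1: r = r^2 * 33 mod 43 = 2^2 * 33 = 4*33 = 3
  -> A = 3
B = 33^35 mod 43  (bits of 35 = 100011)
  bit 0 = 1: r = r^2 * 33 mod 43 = 1^2 * 33 = 1*33 = 33
  bit 1 = 0: r = r^2 mod 43 = 33^2 = 14
  bit 2 = 0: r = r^2 mod 43 = 14^2 = 24
  bit 3 = 0: r = r^2 mod 43 = 24^2 = 17
  bit 4 = 1: r = r^2 * 33 mod 43 = 17^2 * 33 = 31*33 = 34
  bit 5 = 1: r = r^2 * 33 mod 43 = 34^2 * 33 = 38*33 = 7
  -> B = 7
s = B^a = 7^19 mod 43  (bits of 19 = 10011)
  bit 0 = 1: r = r^2 * 7 mod 43 = 1^2 * 7 = 1*7 = 7
  bit 1 = 0: r = r^2 mod 43 = 7^2 = 6
  bit 2 = 0: r = r^2 mod 43 = 6^2 = 36
  bit 3 = 1: r = r^2 * 7 mod 43 = 36^2 * 7 = 6*7 = 42
  bit 4 = 1: r = r^2 * 7 mod 43 = 42^2 * 7 = 1*7 = 7
  -> s = B^a = 7

Answer: 7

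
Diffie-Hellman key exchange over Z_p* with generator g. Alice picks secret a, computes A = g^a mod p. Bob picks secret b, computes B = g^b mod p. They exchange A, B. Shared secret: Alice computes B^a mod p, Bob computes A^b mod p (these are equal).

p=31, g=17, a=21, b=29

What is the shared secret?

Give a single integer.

Answer: 27

Derivation:
A = 17^21 mod 31  (bits of 21 = 10101)
  bit 0 = 1: r = r^2 * 17 mod 31 = 1^2 * 17 = 1*17 = 17
  bit 1 = 0: r = r^2 mod 31 = 17^2 = 10
  bit 2 = 1: r = r^2 * 17 mod 31 = 10^2 * 17 = 7*17 = 26
  bit 3 = 0: r = r^2 mod 31 = 26^2 = 25
  bit 4 = 1: r = r^2 * 17 mod 31 = 25^2 * 17 = 5*17 = 23
  -> A = 23
B = 17^29 mod 31  (bits of 29 = 11101)
  bit 0 = 1: r = r^2 * 17 mod 31 = 1^2 * 17 = 1*17 = 17
  bit 1 = 1: r = r^2 * 17 mod 31 = 17^2 * 17 = 10*17 = 15
  bit 2 = 1: r = r^2 * 17 mod 31 = 15^2 * 17 = 8*17 = 12
  bit 3 = 0: r = r^2 mod 31 = 12^2 = 20
  bit 4 = 1: r = r^2 * 17 mod 31 = 20^2 * 17 = 28*17 = 11
  -> B = 11
s = B^a = 11^21 mod 31  (bits of 21 = 10101)
  bit 0 = 1: r = r^2 * 11 mod 31 = 1^2 * 11 = 1*11 = 11
  bit 1 = 0: r = r^2 mod 31 = 11^2 = 28
  bit 2 = 1: r = r^2 * 11 mod 31 = 28^2 * 11 = 9*11 = 6
  bit 3 = 0: r = r^2 mod 31 = 6^2 = 5
  bit 4 = 1: r = r^2 * 11 mod 31 = 5^2 * 11 = 25*11 = 27
  -> s = B^a = 27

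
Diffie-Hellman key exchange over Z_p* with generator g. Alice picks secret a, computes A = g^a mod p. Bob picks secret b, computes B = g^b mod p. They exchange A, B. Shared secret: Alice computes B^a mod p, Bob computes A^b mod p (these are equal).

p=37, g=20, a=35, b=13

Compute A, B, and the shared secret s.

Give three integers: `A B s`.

A = 20^35 mod 37  (bits of 35 = 100011)
  bit 0 = 1: r = r^2 * 20 mod 37 = 1^2 * 20 = 1*20 = 20
  bit 1 = 0: r = r^2 mod 37 = 20^2 = 30
  bit 2 = 0: r = r^2 mod 37 = 30^2 = 12
  bit 3 = 0: r = r^2 mod 37 = 12^2 = 33
  bit 4 = 1: r = r^2 * 20 mod 37 = 33^2 * 20 = 16*20 = 24
  bit 5 = 1: r = r^2 * 20 mod 37 = 24^2 * 20 = 21*20 = 13
  -> A = 13
B = 20^13 mod 37  (bits of 13 = 1101)
  bit 0 = 1: r = r^2 * 20 mod 37 = 1^2 * 20 = 1*20 = 20
  bit 1 = 1: r = r^2 * 20 mod 37 = 20^2 * 20 = 30*20 = 8
  bit 2 = 0: r = r^2 mod 37 = 8^2 = 27
  bit 3 = 1: r = r^2 * 20 mod 37 = 27^2 * 20 = 26*20 = 2
  -> B = 2
s = B^a = 2^35 mod 37  (bits of 35 = 100011)
  bit 0 = 1: r = r^2 * 2 mod 37 = 1^2 * 2 = 1*2 = 2
  bit 1 = 0: r = r^2 mod 37 = 2^2 = 4
  bit 2 = 0: r = r^2 mod 37 = 4^2 = 16
  bit 3 = 0: r = r^2 mod 37 = 16^2 = 34
  bit 4 = 1: r = r^2 * 2 mod 37 = 34^2 * 2 = 9*2 = 18
  bit 5 = 1: r = r^2 * 2 mod 37 = 18^2 * 2 = 28*2 = 19
  -> s = B^a = 19

Answer: 13 2 19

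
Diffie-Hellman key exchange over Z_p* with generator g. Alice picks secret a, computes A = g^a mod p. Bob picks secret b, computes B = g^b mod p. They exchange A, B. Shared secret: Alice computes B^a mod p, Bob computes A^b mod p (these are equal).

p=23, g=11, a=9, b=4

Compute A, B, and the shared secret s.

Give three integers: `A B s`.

A = 11^9 mod 23  (bits of 9 = 1001)
  bit 0 = 1: r = r^2 * 11 mod 23 = 1^2 * 11 = 1*11 = 11
  bit 1 = 0: r = r^2 mod 23 = 11^2 = 6
  bit 2 = 0: r = r^2 mod 23 = 6^2 = 13
  bit 3 = 1: r = r^2 * 11 mod 23 = 13^2 * 11 = 8*11 = 19
  -> A = 19
B = 11^4 mod 23  (bits of 4 = 100)
  bit 0 = 1: r = r^2 * 11 mod 23 = 1^2 * 11 = 1*11 = 11
  bit 1 = 0: r = r^2 mod 23 = 11^2 = 6
  bit 2 = 0: r = r^2 mod 23 = 6^2 = 13
  -> B = 13
s = B^a = 13^9 mod 23  (bits of 9 = 1001)
  bit 0 = 1: r = r^2 * 13 mod 23 = 1^2 * 13 = 1*13 = 13
  bit 1 = 0: r = r^2 mod 23 = 13^2 = 8
  bit 2 = 0: r = r^2 mod 23 = 8^2 = 18
  bit 3 = 1: r = r^2 * 13 mod 23 = 18^2 * 13 = 2*13 = 3
  -> s = B^a = 3

Answer: 19 13 3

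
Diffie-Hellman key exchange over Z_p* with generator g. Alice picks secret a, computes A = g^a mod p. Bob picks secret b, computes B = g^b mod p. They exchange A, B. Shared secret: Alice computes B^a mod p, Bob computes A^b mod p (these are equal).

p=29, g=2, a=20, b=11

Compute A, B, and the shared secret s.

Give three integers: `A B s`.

Answer: 23 18 20

Derivation:
A = 2^20 mod 29  (bits of 20 = 10100)
  bit 0 = 1: r = r^2 * 2 mod 29 = 1^2 * 2 = 1*2 = 2
  bit 1 = 0: r = r^2 mod 29 = 2^2 = 4
  bit 2 = 1: r = r^2 * 2 mod 29 = 4^2 * 2 = 16*2 = 3
  bit 3 = 0: r = r^2 mod 29 = 3^2 = 9
  bit 4 = 0: r = r^2 mod 29 = 9^2 = 23
  -> A = 23
B = 2^11 mod 29  (bits of 11 = 1011)
  bit 0 = 1: r = r^2 * 2 mod 29 = 1^2 * 2 = 1*2 = 2
  bit 1 = 0: r = r^2 mod 29 = 2^2 = 4
  bit 2 = 1: r = r^2 * 2 mod 29 = 4^2 * 2 = 16*2 = 3
  bit 3 = 1: r = r^2 * 2 mod 29 = 3^2 * 2 = 9*2 = 18
  -> B = 18
s = B^a = 18^20 mod 29  (bits of 20 = 10100)
  bit 0 = 1: r = r^2 * 18 mod 29 = 1^2 * 18 = 1*18 = 18
  bit 1 = 0: r = r^2 mod 29 = 18^2 = 5
  bit 2 = 1: r = r^2 * 18 mod 29 = 5^2 * 18 = 25*18 = 15
  bit 3 = 0: r = r^2 mod 29 = 15^2 = 22
  bit 4 = 0: r = r^2 mod 29 = 22^2 = 20
  -> s = B^a = 20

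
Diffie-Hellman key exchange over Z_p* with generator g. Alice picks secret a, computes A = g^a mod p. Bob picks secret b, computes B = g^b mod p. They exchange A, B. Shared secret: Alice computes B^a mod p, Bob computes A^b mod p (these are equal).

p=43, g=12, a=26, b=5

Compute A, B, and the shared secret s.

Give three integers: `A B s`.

A = 12^26 mod 43  (bits of 26 = 11010)
  bit 0 = 1: r = r^2 * 12 mod 43 = 1^2 * 12 = 1*12 = 12
  bit 1 = 1: r = r^2 * 12 mod 43 = 12^2 * 12 = 15*12 = 8
  bit 2 = 0: r = r^2 mod 43 = 8^2 = 21
  bit 3 = 1: r = r^2 * 12 mod 43 = 21^2 * 12 = 11*12 = 3
  bit 4 = 0: r = r^2 mod 43 = 3^2 = 9
  -> A = 9
B = 12^5 mod 43  (bits of 5 = 101)
  bit 0 = 1: r = r^2 * 12 mod 43 = 1^2 * 12 = 1*12 = 12
  bit 1 = 0: r = r^2 mod 43 = 12^2 = 15
  bit 2 = 1: r = r^2 * 12 mod 43 = 15^2 * 12 = 10*12 = 34
  -> B = 34
s = B^a = 34^26 mod 43  (bits of 26 = 11010)
  bit 0 = 1: r = r^2 * 34 mod 43 = 1^2 * 34 = 1*34 = 34
  bit 1 = 1: r = r^2 * 34 mod 43 = 34^2 * 34 = 38*34 = 2
  bit 2 = 0: r = r^2 mod 43 = 2^2 = 4
  bit 3 = 1: r = r^2 * 34 mod 43 = 4^2 * 34 = 16*34 = 28
  bit 4 = 0: r = r^2 mod 43 = 28^2 = 10
  -> s = B^a = 10

Answer: 9 34 10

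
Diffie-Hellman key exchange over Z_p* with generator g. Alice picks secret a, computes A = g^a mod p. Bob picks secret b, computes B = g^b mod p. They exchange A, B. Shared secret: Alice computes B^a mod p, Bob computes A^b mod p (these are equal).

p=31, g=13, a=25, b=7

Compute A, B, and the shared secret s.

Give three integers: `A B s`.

Answer: 26 22 26

Derivation:
A = 13^25 mod 31  (bits of 25 = 11001)
  bit 0 = 1: r = r^2 * 13 mod 31 = 1^2 * 13 = 1*13 = 13
  bit 1 = 1: r = r^2 * 13 mod 31 = 13^2 * 13 = 14*13 = 27
  bit 2 = 0: r = r^2 mod 31 = 27^2 = 16
  bit 3 = 0: r = r^2 mod 31 = 16^2 = 8
  bit 4 = 1: r = r^2 * 13 mod 31 = 8^2 * 13 = 2*13 = 26
  -> A = 26
B = 13^7 mod 31  (bits of 7 = 111)
  bit 0 = 1: r = r^2 * 13 mod 31 = 1^2 * 13 = 1*13 = 13
  bit 1 = 1: r = r^2 * 13 mod 31 = 13^2 * 13 = 14*13 = 27
  bit 2 = 1: r = r^2 * 13 mod 31 = 27^2 * 13 = 16*13 = 22
  -> B = 22
s = B^a = 22^25 mod 31  (bits of 25 = 11001)
  bit 0 = 1: r = r^2 * 22 mod 31 = 1^2 * 22 = 1*22 = 22
  bit 1 = 1: r = r^2 * 22 mod 31 = 22^2 * 22 = 19*22 = 15
  bit 2 = 0: r = r^2 mod 31 = 15^2 = 8
  bit 3 = 0: r = r^2 mod 31 = 8^2 = 2
  bit 4 = 1: r = r^2 * 22 mod 31 = 2^2 * 22 = 4*22 = 26
  -> s = B^a = 26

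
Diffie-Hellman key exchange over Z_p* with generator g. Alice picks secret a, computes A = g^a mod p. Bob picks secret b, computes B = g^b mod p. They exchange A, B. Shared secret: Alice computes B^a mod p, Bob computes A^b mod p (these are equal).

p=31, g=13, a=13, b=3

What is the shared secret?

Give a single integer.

Answer: 29

Derivation:
A = 13^13 mod 31  (bits of 13 = 1101)
  bit 0 = 1: r = r^2 * 13 mod 31 = 1^2 * 13 = 1*13 = 13
  bit 1 = 1: r = r^2 * 13 mod 31 = 13^2 * 13 = 14*13 = 27
  bit 2 = 0: r = r^2 mod 31 = 27^2 = 16
  bit 3 = 1: r = r^2 * 13 mod 31 = 16^2 * 13 = 8*13 = 11
  -> A = 11
B = 13^3 mod 31  (bits of 3 = 11)
  bit 0 = 1: r = r^2 * 13 mod 31 = 1^2 * 13 = 1*13 = 13
  bit 1 = 1: r = r^2 * 13 mod 31 = 13^2 * 13 = 14*13 = 27
  -> B = 27
s = B^a = 27^13 mod 31  (bits of 13 = 1101)
  bit 0 = 1: r = r^2 * 27 mod 31 = 1^2 * 27 = 1*27 = 27
  bit 1 = 1: r = r^2 * 27 mod 31 = 27^2 * 27 = 16*27 = 29
  bit 2 = 0: r = r^2 mod 31 = 29^2 = 4
  bit 3 = 1: r = r^2 * 27 mod 31 = 4^2 * 27 = 16*27 = 29
  -> s = B^a = 29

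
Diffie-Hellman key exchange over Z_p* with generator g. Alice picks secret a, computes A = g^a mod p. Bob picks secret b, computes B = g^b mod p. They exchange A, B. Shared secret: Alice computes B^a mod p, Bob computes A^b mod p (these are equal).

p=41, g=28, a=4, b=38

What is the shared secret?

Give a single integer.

Answer: 37

Derivation:
A = 28^4 mod 41  (bits of 4 = 100)
  bit 0 = 1: r = r^2 * 28 mod 41 = 1^2 * 28 = 1*28 = 28
  bit 1 = 0: r = r^2 mod 41 = 28^2 = 5
  bit 2 = 0: r = r^2 mod 41 = 5^2 = 25
  -> A = 25
B = 28^38 mod 41  (bits of 38 = 100110)
  bit 0 = 1: r = r^2 * 28 mod 41 = 1^2 * 28 = 1*28 = 28
  bit 1 = 0: r = r^2 mod 41 = 28^2 = 5
  bit 2 = 0: r = r^2 mod 41 = 5^2 = 25
  bit 3 = 1: r = r^2 * 28 mod 41 = 25^2 * 28 = 10*28 = 34
  bit 4 = 1: r = r^2 * 28 mod 41 = 34^2 * 28 = 8*28 = 19
  bit 5 = 0: r = r^2 mod 41 = 19^2 = 33
  -> B = 33
s = B^a = 33^4 mod 41  (bits of 4 = 100)
  bit 0 = 1: r = r^2 * 33 mod 41 = 1^2 * 33 = 1*33 = 33
  bit 1 = 0: r = r^2 mod 41 = 33^2 = 23
  bit 2 = 0: r = r^2 mod 41 = 23^2 = 37
  -> s = B^a = 37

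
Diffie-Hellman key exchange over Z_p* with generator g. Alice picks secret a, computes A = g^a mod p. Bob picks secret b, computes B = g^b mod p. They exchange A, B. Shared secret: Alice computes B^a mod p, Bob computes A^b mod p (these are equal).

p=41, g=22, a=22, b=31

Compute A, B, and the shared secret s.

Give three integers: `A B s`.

A = 22^22 mod 41  (bits of 22 = 10110)
  bit 0 = 1: r = r^2 * 22 mod 41 = 1^2 * 22 = 1*22 = 22
  bit 1 = 0: r = r^2 mod 41 = 22^2 = 33
  bit 2 = 1: r = r^2 * 22 mod 41 = 33^2 * 22 = 23*22 = 14
  bit 3 = 1: r = r^2 * 22 mod 41 = 14^2 * 22 = 32*22 = 7
  bit 4 = 0: r = r^2 mod 41 = 7^2 = 8
  -> A = 8
B = 22^31 mod 41  (bits of 31 = 11111)
  bit 0 = 1: r = r^2 * 22 mod 41 = 1^2 * 22 = 1*22 = 22
  bit 1 = 1: r = r^2 * 22 mod 41 = 22^2 * 22 = 33*22 = 29
  bit 2 = 1: r = r^2 * 22 mod 41 = 29^2 * 22 = 21*22 = 11
  bit 3 = 1: r = r^2 * 22 mod 41 = 11^2 * 22 = 39*22 = 38
  bit 4 = 1: r = r^2 * 22 mod 41 = 38^2 * 22 = 9*22 = 34
  -> B = 34
s = B^a = 34^22 mod 41  (bits of 22 = 10110)
  bit 0 = 1: r = r^2 * 34 mod 41 = 1^2 * 34 = 1*34 = 34
  bit 1 = 0: r = r^2 mod 41 = 34^2 = 8
  bit 2 = 1: r = r^2 * 34 mod 41 = 8^2 * 34 = 23*34 = 3
  bit 3 = 1: r = r^2 * 34 mod 41 = 3^2 * 34 = 9*34 = 19
  bit 4 = 0: r = r^2 mod 41 = 19^2 = 33
  -> s = B^a = 33

Answer: 8 34 33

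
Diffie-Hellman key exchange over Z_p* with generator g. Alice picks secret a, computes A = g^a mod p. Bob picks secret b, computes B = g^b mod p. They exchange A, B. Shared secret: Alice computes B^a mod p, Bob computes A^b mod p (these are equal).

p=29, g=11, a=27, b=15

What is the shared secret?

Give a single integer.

Answer: 21

Derivation:
A = 11^27 mod 29  (bits of 27 = 11011)
  bit 0 = 1: r = r^2 * 11 mod 29 = 1^2 * 11 = 1*11 = 11
  bit 1 = 1: r = r^2 * 11 mod 29 = 11^2 * 11 = 5*11 = 26
  bit 2 = 0: r = r^2 mod 29 = 26^2 = 9
  bit 3 = 1: r = r^2 * 11 mod 29 = 9^2 * 11 = 23*11 = 21
  bit 4 = 1: r = r^2 * 11 mod 29 = 21^2 * 11 = 6*11 = 8
  -> A = 8
B = 11^15 mod 29  (bits of 15 = 1111)
  bit 0 = 1: r = r^2 * 11 mod 29 = 1^2 * 11 = 1*11 = 11
  bit 1 = 1: r = r^2 * 11 mod 29 = 11^2 * 11 = 5*11 = 26
  bit 2 = 1: r = r^2 * 11 mod 29 = 26^2 * 11 = 9*11 = 12
  bit 3 = 1: r = r^2 * 11 mod 29 = 12^2 * 11 = 28*11 = 18
  -> B = 18
s = B^a = 18^27 mod 29  (bits of 27 = 11011)
  bit 0 = 1: r = r^2 * 18 mod 29 = 1^2 * 18 = 1*18 = 18
  bit 1 = 1: r = r^2 * 18 mod 29 = 18^2 * 18 = 5*18 = 3
  bit 2 = 0: r = r^2 mod 29 = 3^2 = 9
  bit 3 = 1: r = r^2 * 18 mod 29 = 9^2 * 18 = 23*18 = 8
  bit 4 = 1: r = r^2 * 18 mod 29 = 8^2 * 18 = 6*18 = 21
  -> s = B^a = 21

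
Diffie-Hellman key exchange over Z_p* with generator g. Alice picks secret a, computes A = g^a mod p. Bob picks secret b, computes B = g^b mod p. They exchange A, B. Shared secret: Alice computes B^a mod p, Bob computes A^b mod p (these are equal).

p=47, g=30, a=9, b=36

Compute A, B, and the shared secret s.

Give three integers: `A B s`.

Answer: 26 42 7

Derivation:
A = 30^9 mod 47  (bits of 9 = 1001)
  bit 0 = 1: r = r^2 * 30 mod 47 = 1^2 * 30 = 1*30 = 30
  bit 1 = 0: r = r^2 mod 47 = 30^2 = 7
  bit 2 = 0: r = r^2 mod 47 = 7^2 = 2
  bit 3 = 1: r = r^2 * 30 mod 47 = 2^2 * 30 = 4*30 = 26
  -> A = 26
B = 30^36 mod 47  (bits of 36 = 100100)
  bit 0 = 1: r = r^2 * 30 mod 47 = 1^2 * 30 = 1*30 = 30
  bit 1 = 0: r = r^2 mod 47 = 30^2 = 7
  bit 2 = 0: r = r^2 mod 47 = 7^2 = 2
  bit 3 = 1: r = r^2 * 30 mod 47 = 2^2 * 30 = 4*30 = 26
  bit 4 = 0: r = r^2 mod 47 = 26^2 = 18
  bit 5 = 0: r = r^2 mod 47 = 18^2 = 42
  -> B = 42
s = B^a = 42^9 mod 47  (bits of 9 = 1001)
  bit 0 = 1: r = r^2 * 42 mod 47 = 1^2 * 42 = 1*42 = 42
  bit 1 = 0: r = r^2 mod 47 = 42^2 = 25
  bit 2 = 0: r = r^2 mod 47 = 25^2 = 14
  bit 3 = 1: r = r^2 * 42 mod 47 = 14^2 * 42 = 8*42 = 7
  -> s = B^a = 7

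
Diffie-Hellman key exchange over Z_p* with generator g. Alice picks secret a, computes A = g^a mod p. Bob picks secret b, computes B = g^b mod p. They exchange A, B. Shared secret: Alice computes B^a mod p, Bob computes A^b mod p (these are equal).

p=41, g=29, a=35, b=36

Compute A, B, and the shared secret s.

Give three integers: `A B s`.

A = 29^35 mod 41  (bits of 35 = 100011)
  bit 0 = 1: r = r^2 * 29 mod 41 = 1^2 * 29 = 1*29 = 29
  bit 1 = 0: r = r^2 mod 41 = 29^2 = 21
  bit 2 = 0: r = r^2 mod 41 = 21^2 = 31
  bit 3 = 0: r = r^2 mod 41 = 31^2 = 18
  bit 4 = 1: r = r^2 * 29 mod 41 = 18^2 * 29 = 37*29 = 7
  bit 5 = 1: r = r^2 * 29 mod 41 = 7^2 * 29 = 8*29 = 27
  -> A = 27
B = 29^36 mod 41  (bits of 36 = 100100)
  bit 0 = 1: r = r^2 * 29 mod 41 = 1^2 * 29 = 1*29 = 29
  bit 1 = 0: r = r^2 mod 41 = 29^2 = 21
  bit 2 = 0: r = r^2 mod 41 = 21^2 = 31
  bit 3 = 1: r = r^2 * 29 mod 41 = 31^2 * 29 = 18*29 = 30
  bit 4 = 0: r = r^2 mod 41 = 30^2 = 39
  bit 5 = 0: r = r^2 mod 41 = 39^2 = 4
  -> B = 4
s = B^a = 4^35 mod 41  (bits of 35 = 100011)
  bit 0 = 1: r = r^2 * 4 mod 41 = 1^2 * 4 = 1*4 = 4
  bit 1 = 0: r = r^2 mod 41 = 4^2 = 16
  bit 2 = 0: r = r^2 mod 41 = 16^2 = 10
  bit 3 = 0: r = r^2 mod 41 = 10^2 = 18
  bit 4 = 1: r = r^2 * 4 mod 41 = 18^2 * 4 = 37*4 = 25
  bit 5 = 1: r = r^2 * 4 mod 41 = 25^2 * 4 = 10*4 = 40
  -> s = B^a = 40

Answer: 27 4 40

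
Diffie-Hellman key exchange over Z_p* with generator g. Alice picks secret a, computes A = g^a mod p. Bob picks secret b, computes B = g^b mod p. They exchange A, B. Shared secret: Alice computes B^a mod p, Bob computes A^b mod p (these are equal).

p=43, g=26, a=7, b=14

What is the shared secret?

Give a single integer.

Answer: 6

Derivation:
A = 26^7 mod 43  (bits of 7 = 111)
  bit 0 = 1: r = r^2 * 26 mod 43 = 1^2 * 26 = 1*26 = 26
  bit 1 = 1: r = r^2 * 26 mod 43 = 26^2 * 26 = 31*26 = 32
  bit 2 = 1: r = r^2 * 26 mod 43 = 32^2 * 26 = 35*26 = 7
  -> A = 7
B = 26^14 mod 43  (bits of 14 = 1110)
  bit 0 = 1: r = r^2 * 26 mod 43 = 1^2 * 26 = 1*26 = 26
  bit 1 = 1: r = r^2 * 26 mod 43 = 26^2 * 26 = 31*26 = 32
  bit 2 = 1: r = r^2 * 26 mod 43 = 32^2 * 26 = 35*26 = 7
  bit 3 = 0: r = r^2 mod 43 = 7^2 = 6
  -> B = 6
s = B^a = 6^7 mod 43  (bits of 7 = 111)
  bit 0 = 1: r = r^2 * 6 mod 43 = 1^2 * 6 = 1*6 = 6
  bit 1 = 1: r = r^2 * 6 mod 43 = 6^2 * 6 = 36*6 = 1
  bit 2 = 1: r = r^2 * 6 mod 43 = 1^2 * 6 = 1*6 = 6
  -> s = B^a = 6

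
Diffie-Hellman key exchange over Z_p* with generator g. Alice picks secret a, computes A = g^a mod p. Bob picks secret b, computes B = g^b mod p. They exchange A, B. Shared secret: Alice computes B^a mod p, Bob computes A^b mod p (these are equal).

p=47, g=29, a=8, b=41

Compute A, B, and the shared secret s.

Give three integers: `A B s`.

A = 29^8 mod 47  (bits of 8 = 1000)
  bit 0 = 1: r = r^2 * 29 mod 47 = 1^2 * 29 = 1*29 = 29
  bit 1 = 0: r = r^2 mod 47 = 29^2 = 42
  bit 2 = 0: r = r^2 mod 47 = 42^2 = 25
  bit 3 = 0: r = r^2 mod 47 = 25^2 = 14
  -> A = 14
B = 29^41 mod 47  (bits of 41 = 101001)
  bit 0 = 1: r = r^2 * 29 mod 47 = 1^2 * 29 = 1*29 = 29
  bit 1 = 0: r = r^2 mod 47 = 29^2 = 42
  bit 2 = 1: r = r^2 * 29 mod 47 = 42^2 * 29 = 25*29 = 20
  bit 3 = 0: r = r^2 mod 47 = 20^2 = 24
  bit 4 = 0: r = r^2 mod 47 = 24^2 = 12
  bit 5 = 1: r = r^2 * 29 mod 47 = 12^2 * 29 = 3*29 = 40
  -> B = 40
s = B^a = 40^8 mod 47  (bits of 8 = 1000)
  bit 0 = 1: r = r^2 * 40 mod 47 = 1^2 * 40 = 1*40 = 40
  bit 1 = 0: r = r^2 mod 47 = 40^2 = 2
  bit 2 = 0: r = r^2 mod 47 = 2^2 = 4
  bit 3 = 0: r = r^2 mod 47 = 4^2 = 16
  -> s = B^a = 16

Answer: 14 40 16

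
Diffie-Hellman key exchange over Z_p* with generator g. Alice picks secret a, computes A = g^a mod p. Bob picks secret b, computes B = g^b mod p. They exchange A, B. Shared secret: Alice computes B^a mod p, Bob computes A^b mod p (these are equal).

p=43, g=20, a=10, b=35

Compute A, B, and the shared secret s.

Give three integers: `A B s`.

Answer: 31 7 36

Derivation:
A = 20^10 mod 43  (bits of 10 = 1010)
  bit 0 = 1: r = r^2 * 20 mod 43 = 1^2 * 20 = 1*20 = 20
  bit 1 = 0: r = r^2 mod 43 = 20^2 = 13
  bit 2 = 1: r = r^2 * 20 mod 43 = 13^2 * 20 = 40*20 = 26
  bit 3 = 0: r = r^2 mod 43 = 26^2 = 31
  -> A = 31
B = 20^35 mod 43  (bits of 35 = 100011)
  bit 0 = 1: r = r^2 * 20 mod 43 = 1^2 * 20 = 1*20 = 20
  bit 1 = 0: r = r^2 mod 43 = 20^2 = 13
  bit 2 = 0: r = r^2 mod 43 = 13^2 = 40
  bit 3 = 0: r = r^2 mod 43 = 40^2 = 9
  bit 4 = 1: r = r^2 * 20 mod 43 = 9^2 * 20 = 38*20 = 29
  bit 5 = 1: r = r^2 * 20 mod 43 = 29^2 * 20 = 24*20 = 7
  -> B = 7
s = B^a = 7^10 mod 43  (bits of 10 = 1010)
  bit 0 = 1: r = r^2 * 7 mod 43 = 1^2 * 7 = 1*7 = 7
  bit 1 = 0: r = r^2 mod 43 = 7^2 = 6
  bit 2 = 1: r = r^2 * 7 mod 43 = 6^2 * 7 = 36*7 = 37
  bit 3 = 0: r = r^2 mod 43 = 37^2 = 36
  -> s = B^a = 36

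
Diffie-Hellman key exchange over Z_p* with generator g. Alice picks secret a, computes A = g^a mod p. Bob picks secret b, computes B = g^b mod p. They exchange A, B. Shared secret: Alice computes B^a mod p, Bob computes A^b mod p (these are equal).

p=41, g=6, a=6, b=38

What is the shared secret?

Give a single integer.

A = 6^6 mod 41  (bits of 6 = 110)
  bit 0 = 1: r = r^2 * 6 mod 41 = 1^2 * 6 = 1*6 = 6
  bit 1 = 1: r = r^2 * 6 mod 41 = 6^2 * 6 = 36*6 = 11
  bit 2 = 0: r = r^2 mod 41 = 11^2 = 39
  -> A = 39
B = 6^38 mod 41  (bits of 38 = 100110)
  bit 0 = 1: r = r^2 * 6 mod 41 = 1^2 * 6 = 1*6 = 6
  bit 1 = 0: r = r^2 mod 41 = 6^2 = 36
  bit 2 = 0: r = r^2 mod 41 = 36^2 = 25
  bit 3 = 1: r = r^2 * 6 mod 41 = 25^2 * 6 = 10*6 = 19
  bit 4 = 1: r = r^2 * 6 mod 41 = 19^2 * 6 = 33*6 = 34
  bit 5 = 0: r = r^2 mod 41 = 34^2 = 8
  -> B = 8
s = B^a = 8^6 mod 41  (bits of 6 = 110)
  bit 0 = 1: r = r^2 * 8 mod 41 = 1^2 * 8 = 1*8 = 8
  bit 1 = 1: r = r^2 * 8 mod 41 = 8^2 * 8 = 23*8 = 20
  bit 2 = 0: r = r^2 mod 41 = 20^2 = 31
  -> s = B^a = 31

Answer: 31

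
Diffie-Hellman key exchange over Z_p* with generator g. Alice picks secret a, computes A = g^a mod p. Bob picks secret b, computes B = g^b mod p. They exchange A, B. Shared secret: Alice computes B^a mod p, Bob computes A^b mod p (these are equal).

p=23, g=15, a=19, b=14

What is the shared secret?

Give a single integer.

Answer: 18

Derivation:
A = 15^19 mod 23  (bits of 19 = 10011)
  bit 0 = 1: r = r^2 * 15 mod 23 = 1^2 * 15 = 1*15 = 15
  bit 1 = 0: r = r^2 mod 23 = 15^2 = 18
  bit 2 = 0: r = r^2 mod 23 = 18^2 = 2
  bit 3 = 1: r = r^2 * 15 mod 23 = 2^2 * 15 = 4*15 = 14
  bit 4 = 1: r = r^2 * 15 mod 23 = 14^2 * 15 = 12*15 = 19
  -> A = 19
B = 15^14 mod 23  (bits of 14 = 1110)
  bit 0 = 1: r = r^2 * 15 mod 23 = 1^2 * 15 = 1*15 = 15
  bit 1 = 1: r = r^2 * 15 mod 23 = 15^2 * 15 = 18*15 = 17
  bit 2 = 1: r = r^2 * 15 mod 23 = 17^2 * 15 = 13*15 = 11
  bit 3 = 0: r = r^2 mod 23 = 11^2 = 6
  -> B = 6
s = B^a = 6^19 mod 23  (bits of 19 = 10011)
  bit 0 = 1: r = r^2 * 6 mod 23 = 1^2 * 6 = 1*6 = 6
  bit 1 = 0: r = r^2 mod 23 = 6^2 = 13
  bit 2 = 0: r = r^2 mod 23 = 13^2 = 8
  bit 3 = 1: r = r^2 * 6 mod 23 = 8^2 * 6 = 18*6 = 16
  bit 4 = 1: r = r^2 * 6 mod 23 = 16^2 * 6 = 3*6 = 18
  -> s = B^a = 18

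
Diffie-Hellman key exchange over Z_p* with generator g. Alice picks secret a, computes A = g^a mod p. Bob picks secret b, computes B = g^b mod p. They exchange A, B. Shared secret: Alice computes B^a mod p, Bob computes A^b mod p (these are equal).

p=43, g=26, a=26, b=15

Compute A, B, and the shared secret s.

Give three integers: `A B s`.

A = 26^26 mod 43  (bits of 26 = 11010)
  bit 0 = 1: r = r^2 * 26 mod 43 = 1^2 * 26 = 1*26 = 26
  bit 1 = 1: r = r^2 * 26 mod 43 = 26^2 * 26 = 31*26 = 32
  bit 2 = 0: r = r^2 mod 43 = 32^2 = 35
  bit 3 = 1: r = r^2 * 26 mod 43 = 35^2 * 26 = 21*26 = 30
  bit 4 = 0: r = r^2 mod 43 = 30^2 = 40
  -> A = 40
B = 26^15 mod 43  (bits of 15 = 1111)
  bit 0 = 1: r = r^2 * 26 mod 43 = 1^2 * 26 = 1*26 = 26
  bit 1 = 1: r = r^2 * 26 mod 43 = 26^2 * 26 = 31*26 = 32
  bit 2 = 1: r = r^2 * 26 mod 43 = 32^2 * 26 = 35*26 = 7
  bit 3 = 1: r = r^2 * 26 mod 43 = 7^2 * 26 = 6*26 = 27
  -> B = 27
s = B^a = 27^26 mod 43  (bits of 26 = 11010)
  bit 0 = 1: r = r^2 * 27 mod 43 = 1^2 * 27 = 1*27 = 27
  bit 1 = 1: r = r^2 * 27 mod 43 = 27^2 * 27 = 41*27 = 32
  bit 2 = 0: r = r^2 mod 43 = 32^2 = 35
  bit 3 = 1: r = r^2 * 27 mod 43 = 35^2 * 27 = 21*27 = 8
  bit 4 = 0: r = r^2 mod 43 = 8^2 = 21
  -> s = B^a = 21

Answer: 40 27 21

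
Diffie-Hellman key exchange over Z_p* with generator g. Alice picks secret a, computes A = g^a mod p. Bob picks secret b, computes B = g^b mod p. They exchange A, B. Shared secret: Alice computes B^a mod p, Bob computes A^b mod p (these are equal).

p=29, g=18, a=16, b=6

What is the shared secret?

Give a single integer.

A = 18^16 mod 29  (bits of 16 = 10000)
  bit 0 = 1: r = r^2 * 18 mod 29 = 1^2 * 18 = 1*18 = 18
  bit 1 = 0: r = r^2 mod 29 = 18^2 = 5
  bit 2 = 0: r = r^2 mod 29 = 5^2 = 25
  bit 3 = 0: r = r^2 mod 29 = 25^2 = 16
  bit 4 = 0: r = r^2 mod 29 = 16^2 = 24
  -> A = 24
B = 18^6 mod 29  (bits of 6 = 110)
  bit 0 = 1: r = r^2 * 18 mod 29 = 1^2 * 18 = 1*18 = 18
  bit 1 = 1: r = r^2 * 18 mod 29 = 18^2 * 18 = 5*18 = 3
  bit 2 = 0: r = r^2 mod 29 = 3^2 = 9
  -> B = 9
s = B^a = 9^16 mod 29  (bits of 16 = 10000)
  bit 0 = 1: r = r^2 * 9 mod 29 = 1^2 * 9 = 1*9 = 9
  bit 1 = 0: r = r^2 mod 29 = 9^2 = 23
  bit 2 = 0: r = r^2 mod 29 = 23^2 = 7
  bit 3 = 0: r = r^2 mod 29 = 7^2 = 20
  bit 4 = 0: r = r^2 mod 29 = 20^2 = 23
  -> s = B^a = 23

Answer: 23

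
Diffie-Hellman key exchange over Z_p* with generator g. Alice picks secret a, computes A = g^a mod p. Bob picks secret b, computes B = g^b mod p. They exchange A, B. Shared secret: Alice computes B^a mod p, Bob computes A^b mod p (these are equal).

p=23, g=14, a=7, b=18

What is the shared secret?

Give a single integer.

Answer: 8

Derivation:
A = 14^7 mod 23  (bits of 7 = 111)
  bit 0 = 1: r = r^2 * 14 mod 23 = 1^2 * 14 = 1*14 = 14
  bit 1 = 1: r = r^2 * 14 mod 23 = 14^2 * 14 = 12*14 = 7
  bit 2 = 1: r = r^2 * 14 mod 23 = 7^2 * 14 = 3*14 = 19
  -> A = 19
B = 14^18 mod 23  (bits of 18 = 10010)
  bit 0 = 1: r = r^2 * 14 mod 23 = 1^2 * 14 = 1*14 = 14
  bit 1 = 0: r = r^2 mod 23 = 14^2 = 12
  bit 2 = 0: r = r^2 mod 23 = 12^2 = 6
  bit 3 = 1: r = r^2 * 14 mod 23 = 6^2 * 14 = 13*14 = 21
  bit 4 = 0: r = r^2 mod 23 = 21^2 = 4
  -> B = 4
s = B^a = 4^7 mod 23  (bits of 7 = 111)
  bit 0 = 1: r = r^2 * 4 mod 23 = 1^2 * 4 = 1*4 = 4
  bit 1 = 1: r = r^2 * 4 mod 23 = 4^2 * 4 = 16*4 = 18
  bit 2 = 1: r = r^2 * 4 mod 23 = 18^2 * 4 = 2*4 = 8
  -> s = B^a = 8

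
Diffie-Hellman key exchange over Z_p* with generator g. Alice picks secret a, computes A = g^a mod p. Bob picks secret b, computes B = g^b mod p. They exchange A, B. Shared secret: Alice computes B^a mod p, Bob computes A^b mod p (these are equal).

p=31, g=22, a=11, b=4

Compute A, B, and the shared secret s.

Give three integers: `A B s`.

Answer: 17 20 7

Derivation:
A = 22^11 mod 31  (bits of 11 = 1011)
  bit 0 = 1: r = r^2 * 22 mod 31 = 1^2 * 22 = 1*22 = 22
  bit 1 = 0: r = r^2 mod 31 = 22^2 = 19
  bit 2 = 1: r = r^2 * 22 mod 31 = 19^2 * 22 = 20*22 = 6
  bit 3 = 1: r = r^2 * 22 mod 31 = 6^2 * 22 = 5*22 = 17
  -> A = 17
B = 22^4 mod 31  (bits of 4 = 100)
  bit 0 = 1: r = r^2 * 22 mod 31 = 1^2 * 22 = 1*22 = 22
  bit 1 = 0: r = r^2 mod 31 = 22^2 = 19
  bit 2 = 0: r = r^2 mod 31 = 19^2 = 20
  -> B = 20
s = B^a = 20^11 mod 31  (bits of 11 = 1011)
  bit 0 = 1: r = r^2 * 20 mod 31 = 1^2 * 20 = 1*20 = 20
  bit 1 = 0: r = r^2 mod 31 = 20^2 = 28
  bit 2 = 1: r = r^2 * 20 mod 31 = 28^2 * 20 = 9*20 = 25
  bit 3 = 1: r = r^2 * 20 mod 31 = 25^2 * 20 = 5*20 = 7
  -> s = B^a = 7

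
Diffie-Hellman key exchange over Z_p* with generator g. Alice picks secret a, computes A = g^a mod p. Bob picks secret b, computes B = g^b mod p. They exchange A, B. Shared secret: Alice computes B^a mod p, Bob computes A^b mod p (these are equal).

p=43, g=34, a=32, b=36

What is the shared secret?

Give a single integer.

A = 34^32 mod 43  (bits of 32 = 100000)
  bit 0 = 1: r = r^2 * 34 mod 43 = 1^2 * 34 = 1*34 = 34
  bit 1 = 0: r = r^2 mod 43 = 34^2 = 38
  bit 2 = 0: r = r^2 mod 43 = 38^2 = 25
  bit 3 = 0: r = r^2 mod 43 = 25^2 = 23
  bit 4 = 0: r = r^2 mod 43 = 23^2 = 13
  bit 5 = 0: r = r^2 mod 43 = 13^2 = 40
  -> A = 40
B = 34^36 mod 43  (bits of 36 = 100100)
  bit 0 = 1: r = r^2 * 34 mod 43 = 1^2 * 34 = 1*34 = 34
  bit 1 = 0: r = r^2 mod 43 = 34^2 = 38
  bit 2 = 0: r = r^2 mod 43 = 38^2 = 25
  bit 3 = 1: r = r^2 * 34 mod 43 = 25^2 * 34 = 23*34 = 8
  bit 4 = 0: r = r^2 mod 43 = 8^2 = 21
  bit 5 = 0: r = r^2 mod 43 = 21^2 = 11
  -> B = 11
s = B^a = 11^32 mod 43  (bits of 32 = 100000)
  bit 0 = 1: r = r^2 * 11 mod 43 = 1^2 * 11 = 1*11 = 11
  bit 1 = 0: r = r^2 mod 43 = 11^2 = 35
  bit 2 = 0: r = r^2 mod 43 = 35^2 = 21
  bit 3 = 0: r = r^2 mod 43 = 21^2 = 11
  bit 4 = 0: r = r^2 mod 43 = 11^2 = 35
  bit 5 = 0: r = r^2 mod 43 = 35^2 = 21
  -> s = B^a = 21

Answer: 21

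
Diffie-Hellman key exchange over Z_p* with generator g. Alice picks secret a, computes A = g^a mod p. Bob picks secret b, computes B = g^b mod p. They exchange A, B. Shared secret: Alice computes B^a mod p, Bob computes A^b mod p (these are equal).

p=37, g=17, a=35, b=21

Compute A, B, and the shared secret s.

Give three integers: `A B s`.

A = 17^35 mod 37  (bits of 35 = 100011)
  bit 0 = 1: r = r^2 * 17 mod 37 = 1^2 * 17 = 1*17 = 17
  bit 1 = 0: r = r^2 mod 37 = 17^2 = 30
  bit 2 = 0: r = r^2 mod 37 = 30^2 = 12
  bit 3 = 0: r = r^2 mod 37 = 12^2 = 33
  bit 4 = 1: r = r^2 * 17 mod 37 = 33^2 * 17 = 16*17 = 13
  bit 5 = 1: r = r^2 * 17 mod 37 = 13^2 * 17 = 21*17 = 24
  -> A = 24
B = 17^21 mod 37  (bits of 21 = 10101)
  bit 0 = 1: r = r^2 * 17 mod 37 = 1^2 * 17 = 1*17 = 17
  bit 1 = 0: r = r^2 mod 37 = 17^2 = 30
  bit 2 = 1: r = r^2 * 17 mod 37 = 30^2 * 17 = 12*17 = 19
  bit 3 = 0: r = r^2 mod 37 = 19^2 = 28
  bit 4 = 1: r = r^2 * 17 mod 37 = 28^2 * 17 = 7*17 = 8
  -> B = 8
s = B^a = 8^35 mod 37  (bits of 35 = 100011)
  bit 0 = 1: r = r^2 * 8 mod 37 = 1^2 * 8 = 1*8 = 8
  bit 1 = 0: r = r^2 mod 37 = 8^2 = 27
  bit 2 = 0: r = r^2 mod 37 = 27^2 = 26
  bit 3 = 0: r = r^2 mod 37 = 26^2 = 10
  bit 4 = 1: r = r^2 * 8 mod 37 = 10^2 * 8 = 26*8 = 23
  bit 5 = 1: r = r^2 * 8 mod 37 = 23^2 * 8 = 11*8 = 14
  -> s = B^a = 14

Answer: 24 8 14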